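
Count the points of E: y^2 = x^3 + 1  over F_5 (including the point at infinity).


For each x in F_5, count y with y^2 = x^3 + 0 x + 1 mod 5:
  x = 0: RHS = 1, y in [1, 4]  -> 2 point(s)
  x = 2: RHS = 4, y in [2, 3]  -> 2 point(s)
  x = 4: RHS = 0, y in [0]  -> 1 point(s)
Affine points: 5. Add the point at infinity: total = 6.

#E(F_5) = 6


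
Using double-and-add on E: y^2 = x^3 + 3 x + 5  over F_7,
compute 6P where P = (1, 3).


k = 6 = 110_2 (binary, LSB first: 011)
Double-and-add from P = (1, 3):
  bit 0 = 0: acc unchanged = O
  bit 1 = 1: acc = O + (6, 6) = (6, 6)
  bit 2 = 1: acc = (6, 6) + (4, 2) = (1, 4)

6P = (1, 4)


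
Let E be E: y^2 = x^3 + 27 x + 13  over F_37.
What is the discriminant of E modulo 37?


4 a^3 + 27 b^2 = 4*27^3 + 27*13^2 = 78732 + 4563 = 83295
Delta = -16 * (83295) = -1332720
Delta mod 37 = 20

Delta = 20 (mod 37)


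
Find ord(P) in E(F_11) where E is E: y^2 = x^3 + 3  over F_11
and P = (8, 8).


Compute successive multiples of P until we hit O:
  1P = (8, 8)
  2P = (7, 4)
  3P = (1, 9)
  4P = (0, 5)
  5P = (4, 10)
  6P = (2, 0)
  7P = (4, 1)
  8P = (0, 6)
  ... (continuing to 12P)
  12P = O

ord(P) = 12


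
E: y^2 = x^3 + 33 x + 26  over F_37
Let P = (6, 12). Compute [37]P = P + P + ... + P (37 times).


k = 37 = 100101_2 (binary, LSB first: 101001)
Double-and-add from P = (6, 12):
  bit 0 = 1: acc = O + (6, 12) = (6, 12)
  bit 1 = 0: acc unchanged = (6, 12)
  bit 2 = 1: acc = (6, 12) + (0, 10) = (27, 18)
  bit 3 = 0: acc unchanged = (27, 18)
  bit 4 = 0: acc unchanged = (27, 18)
  bit 5 = 1: acc = (27, 18) + (34, 14) = (2, 10)

37P = (2, 10)


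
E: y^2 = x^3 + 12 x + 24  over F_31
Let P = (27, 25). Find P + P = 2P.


Doubling: s = (3 x1^2 + a) / (2 y1)
s = (3*27^2 + 12) / (2*25) mod 31 = 26
x3 = s^2 - 2 x1 mod 31 = 26^2 - 2*27 = 2
y3 = s (x1 - x3) - y1 mod 31 = 26 * (27 - 2) - 25 = 5

2P = (2, 5)


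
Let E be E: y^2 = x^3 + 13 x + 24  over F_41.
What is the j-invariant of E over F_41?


Delta = -16(4 a^3 + 27 b^2) mod 41 = 19
-1728 * (4 a)^3 = -1728 * (4*13)^3 mod 41 = 9
j = 9 * 19^(-1) mod 41 = 35

j = 35 (mod 41)


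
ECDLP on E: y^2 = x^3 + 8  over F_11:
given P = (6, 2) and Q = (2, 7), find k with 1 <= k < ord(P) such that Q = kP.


Enumerate multiples of P until we hit Q = (2, 7):
  1P = (6, 2)
  2P = (2, 7)
Match found at i = 2.

k = 2


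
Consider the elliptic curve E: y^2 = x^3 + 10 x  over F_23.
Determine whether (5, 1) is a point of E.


Check whether y^2 = x^3 + 10 x + 0 (mod 23) for (x, y) = (5, 1).
LHS: y^2 = 1^2 mod 23 = 1
RHS: x^3 + 10 x + 0 = 5^3 + 10*5 + 0 mod 23 = 14
LHS != RHS

No, not on the curve


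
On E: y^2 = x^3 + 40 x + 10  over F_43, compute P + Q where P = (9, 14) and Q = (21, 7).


P != Q, so use the chord formula.
s = (y2 - y1) / (x2 - x1) = (36) / (12) mod 43 = 3
x3 = s^2 - x1 - x2 mod 43 = 3^2 - 9 - 21 = 22
y3 = s (x1 - x3) - y1 mod 43 = 3 * (9 - 22) - 14 = 33

P + Q = (22, 33)


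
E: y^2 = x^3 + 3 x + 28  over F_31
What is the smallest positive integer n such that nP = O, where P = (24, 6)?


Compute successive multiples of P until we hit O:
  1P = (24, 6)
  2P = (23, 22)
  3P = (23, 9)
  4P = (24, 25)
  5P = O

ord(P) = 5


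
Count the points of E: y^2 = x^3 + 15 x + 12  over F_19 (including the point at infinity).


For each x in F_19, count y with y^2 = x^3 + 15 x + 12 mod 19:
  x = 1: RHS = 9, y in [3, 16]  -> 2 point(s)
  x = 7: RHS = 4, y in [2, 17]  -> 2 point(s)
  x = 8: RHS = 17, y in [6, 13]  -> 2 point(s)
  x = 11: RHS = 7, y in [8, 11]  -> 2 point(s)
  x = 12: RHS = 1, y in [1, 18]  -> 2 point(s)
  x = 16: RHS = 16, y in [4, 15]  -> 2 point(s)
Affine points: 12. Add the point at infinity: total = 13.

#E(F_19) = 13


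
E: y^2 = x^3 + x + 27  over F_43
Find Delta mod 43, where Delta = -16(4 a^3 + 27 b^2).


4 a^3 + 27 b^2 = 4*1^3 + 27*27^2 = 4 + 19683 = 19687
Delta = -16 * (19687) = -314992
Delta mod 43 = 26

Delta = 26 (mod 43)


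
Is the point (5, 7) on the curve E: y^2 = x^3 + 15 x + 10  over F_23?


Check whether y^2 = x^3 + 15 x + 10 (mod 23) for (x, y) = (5, 7).
LHS: y^2 = 7^2 mod 23 = 3
RHS: x^3 + 15 x + 10 = 5^3 + 15*5 + 10 mod 23 = 3
LHS = RHS

Yes, on the curve


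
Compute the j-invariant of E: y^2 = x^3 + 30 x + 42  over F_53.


Delta = -16(4 a^3 + 27 b^2) mod 53 = 51
-1728 * (4 a)^3 = -1728 * (4*30)^3 mod 53 = 13
j = 13 * 51^(-1) mod 53 = 20

j = 20 (mod 53)


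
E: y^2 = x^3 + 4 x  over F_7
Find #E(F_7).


For each x in F_7, count y with y^2 = x^3 + 4 x + 0 mod 7:
  x = 0: RHS = 0, y in [0]  -> 1 point(s)
  x = 2: RHS = 2, y in [3, 4]  -> 2 point(s)
  x = 3: RHS = 4, y in [2, 5]  -> 2 point(s)
  x = 6: RHS = 2, y in [3, 4]  -> 2 point(s)
Affine points: 7. Add the point at infinity: total = 8.

#E(F_7) = 8


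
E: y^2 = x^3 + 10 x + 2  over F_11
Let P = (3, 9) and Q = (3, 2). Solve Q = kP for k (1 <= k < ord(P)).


Enumerate multiples of P until we hit Q = (3, 2):
  1P = (3, 9)
  2P = (6, 5)
  3P = (5, 1)
  4P = (8, 0)
  5P = (5, 10)
  6P = (6, 6)
  7P = (3, 2)
Match found at i = 7.

k = 7


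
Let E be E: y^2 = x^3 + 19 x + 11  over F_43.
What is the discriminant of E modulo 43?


4 a^3 + 27 b^2 = 4*19^3 + 27*11^2 = 27436 + 3267 = 30703
Delta = -16 * (30703) = -491248
Delta mod 43 = 27

Delta = 27 (mod 43)


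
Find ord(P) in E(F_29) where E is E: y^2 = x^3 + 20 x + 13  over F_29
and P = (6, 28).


Compute successive multiples of P until we hit O:
  1P = (6, 28)
  2P = (24, 22)
  3P = (12, 3)
  4P = (5, 21)
  5P = (9, 9)
  6P = (9, 20)
  7P = (5, 8)
  8P = (12, 26)
  ... (continuing to 11P)
  11P = O

ord(P) = 11


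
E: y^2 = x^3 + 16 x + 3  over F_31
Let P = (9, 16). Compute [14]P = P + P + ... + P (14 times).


k = 14 = 1110_2 (binary, LSB first: 0111)
Double-and-add from P = (9, 16):
  bit 0 = 0: acc unchanged = O
  bit 1 = 1: acc = O + (10, 4) = (10, 4)
  bit 2 = 1: acc = (10, 4) + (29, 5) = (6, 6)
  bit 3 = 1: acc = (6, 6) + (23, 18) = (4, 10)

14P = (4, 10)


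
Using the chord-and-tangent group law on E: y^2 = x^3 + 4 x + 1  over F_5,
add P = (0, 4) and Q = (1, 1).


P != Q, so use the chord formula.
s = (y2 - y1) / (x2 - x1) = (2) / (1) mod 5 = 2
x3 = s^2 - x1 - x2 mod 5 = 2^2 - 0 - 1 = 3
y3 = s (x1 - x3) - y1 mod 5 = 2 * (0 - 3) - 4 = 0

P + Q = (3, 0)


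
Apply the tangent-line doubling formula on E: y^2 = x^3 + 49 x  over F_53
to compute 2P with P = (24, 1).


Doubling: s = (3 x1^2 + a) / (2 y1)
s = (3*24^2 + 49) / (2*1) mod 53 = 14
x3 = s^2 - 2 x1 mod 53 = 14^2 - 2*24 = 42
y3 = s (x1 - x3) - y1 mod 53 = 14 * (24 - 42) - 1 = 12

2P = (42, 12)


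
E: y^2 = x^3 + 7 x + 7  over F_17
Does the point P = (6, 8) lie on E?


Check whether y^2 = x^3 + 7 x + 7 (mod 17) for (x, y) = (6, 8).
LHS: y^2 = 8^2 mod 17 = 13
RHS: x^3 + 7 x + 7 = 6^3 + 7*6 + 7 mod 17 = 10
LHS != RHS

No, not on the curve


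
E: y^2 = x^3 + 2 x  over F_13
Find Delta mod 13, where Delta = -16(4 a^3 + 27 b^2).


4 a^3 + 27 b^2 = 4*2^3 + 27*0^2 = 32 + 0 = 32
Delta = -16 * (32) = -512
Delta mod 13 = 8

Delta = 8 (mod 13)


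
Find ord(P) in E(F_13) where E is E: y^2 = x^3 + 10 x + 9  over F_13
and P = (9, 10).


Compute successive multiples of P until we hit O:
  1P = (9, 10)
  2P = (9, 3)
  3P = O

ord(P) = 3


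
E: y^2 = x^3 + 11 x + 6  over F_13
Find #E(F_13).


For each x in F_13, count y with y^2 = x^3 + 11 x + 6 mod 13:
  x = 2: RHS = 10, y in [6, 7]  -> 2 point(s)
  x = 3: RHS = 1, y in [1, 12]  -> 2 point(s)
  x = 4: RHS = 10, y in [6, 7]  -> 2 point(s)
  x = 5: RHS = 4, y in [2, 11]  -> 2 point(s)
  x = 7: RHS = 10, y in [6, 7]  -> 2 point(s)
Affine points: 10. Add the point at infinity: total = 11.

#E(F_13) = 11


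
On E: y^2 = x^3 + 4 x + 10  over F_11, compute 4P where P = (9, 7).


k = 4 = 100_2 (binary, LSB first: 001)
Double-and-add from P = (9, 7):
  bit 0 = 0: acc unchanged = O
  bit 1 = 0: acc unchanged = O
  bit 2 = 1: acc = O + (9, 4) = (9, 4)

4P = (9, 4)


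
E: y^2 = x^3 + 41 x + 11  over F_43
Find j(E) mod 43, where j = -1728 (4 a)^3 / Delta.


Delta = -16(4 a^3 + 27 b^2) mod 43 = 12
-1728 * (4 a)^3 = -1728 * (4*41)^3 mod 43 = 11
j = 11 * 12^(-1) mod 43 = 26

j = 26 (mod 43)


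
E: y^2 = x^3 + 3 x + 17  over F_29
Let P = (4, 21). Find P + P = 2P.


Doubling: s = (3 x1^2 + a) / (2 y1)
s = (3*4^2 + 3) / (2*21) mod 29 = 24
x3 = s^2 - 2 x1 mod 29 = 24^2 - 2*4 = 17
y3 = s (x1 - x3) - y1 mod 29 = 24 * (4 - 17) - 21 = 15

2P = (17, 15)


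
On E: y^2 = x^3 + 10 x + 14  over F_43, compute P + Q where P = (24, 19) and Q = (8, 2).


P != Q, so use the chord formula.
s = (y2 - y1) / (x2 - x1) = (26) / (27) mod 43 = 36
x3 = s^2 - x1 - x2 mod 43 = 36^2 - 24 - 8 = 17
y3 = s (x1 - x3) - y1 mod 43 = 36 * (24 - 17) - 19 = 18

P + Q = (17, 18)


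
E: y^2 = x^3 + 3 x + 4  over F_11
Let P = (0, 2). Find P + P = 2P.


Doubling: s = (3 x1^2 + a) / (2 y1)
s = (3*0^2 + 3) / (2*2) mod 11 = 9
x3 = s^2 - 2 x1 mod 11 = 9^2 - 2*0 = 4
y3 = s (x1 - x3) - y1 mod 11 = 9 * (0 - 4) - 2 = 6

2P = (4, 6)


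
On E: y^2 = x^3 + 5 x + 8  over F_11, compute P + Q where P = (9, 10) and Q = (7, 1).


P != Q, so use the chord formula.
s = (y2 - y1) / (x2 - x1) = (2) / (9) mod 11 = 10
x3 = s^2 - x1 - x2 mod 11 = 10^2 - 9 - 7 = 7
y3 = s (x1 - x3) - y1 mod 11 = 10 * (9 - 7) - 10 = 10

P + Q = (7, 10)


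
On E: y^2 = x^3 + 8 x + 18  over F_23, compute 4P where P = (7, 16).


k = 4 = 100_2 (binary, LSB first: 001)
Double-and-add from P = (7, 16):
  bit 0 = 0: acc unchanged = O
  bit 1 = 0: acc unchanged = O
  bit 2 = 1: acc = O + (3, 0) = (3, 0)

4P = (3, 0)


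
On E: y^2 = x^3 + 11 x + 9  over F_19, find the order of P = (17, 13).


Compute successive multiples of P until we hit O:
  1P = (17, 13)
  2P = (2, 1)
  3P = (9, 1)
  4P = (0, 3)
  5P = (8, 18)
  6P = (18, 15)
  7P = (7, 7)
  8P = (6, 5)
  ... (continuing to 26P)
  26P = O

ord(P) = 26


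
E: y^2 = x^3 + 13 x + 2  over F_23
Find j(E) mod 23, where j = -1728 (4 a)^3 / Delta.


Delta = -16(4 a^3 + 27 b^2) mod 23 = 11
-1728 * (4 a)^3 = -1728 * (4*13)^3 mod 23 = 19
j = 19 * 11^(-1) mod 23 = 8

j = 8 (mod 23)


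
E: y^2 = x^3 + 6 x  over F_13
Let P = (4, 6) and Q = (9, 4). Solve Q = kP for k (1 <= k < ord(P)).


Enumerate multiples of P until we hit Q = (9, 4):
  1P = (4, 6)
  2P = (9, 4)
Match found at i = 2.

k = 2


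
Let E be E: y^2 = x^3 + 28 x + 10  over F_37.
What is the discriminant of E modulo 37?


4 a^3 + 27 b^2 = 4*28^3 + 27*10^2 = 87808 + 2700 = 90508
Delta = -16 * (90508) = -1448128
Delta mod 37 = 15

Delta = 15 (mod 37)


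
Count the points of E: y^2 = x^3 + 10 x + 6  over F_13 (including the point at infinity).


For each x in F_13, count y with y^2 = x^3 + 10 x + 6 mod 13:
  x = 1: RHS = 4, y in [2, 11]  -> 2 point(s)
  x = 5: RHS = 12, y in [5, 8]  -> 2 point(s)
  x = 6: RHS = 9, y in [3, 10]  -> 2 point(s)
  x = 7: RHS = 3, y in [4, 9]  -> 2 point(s)
  x = 8: RHS = 0, y in [0]  -> 1 point(s)
  x = 10: RHS = 1, y in [1, 12]  -> 2 point(s)
  x = 11: RHS = 4, y in [2, 11]  -> 2 point(s)
Affine points: 13. Add the point at infinity: total = 14.

#E(F_13) = 14


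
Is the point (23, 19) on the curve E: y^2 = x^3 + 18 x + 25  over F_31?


Check whether y^2 = x^3 + 18 x + 25 (mod 31) for (x, y) = (23, 19).
LHS: y^2 = 19^2 mod 31 = 20
RHS: x^3 + 18 x + 25 = 23^3 + 18*23 + 25 mod 31 = 20
LHS = RHS

Yes, on the curve


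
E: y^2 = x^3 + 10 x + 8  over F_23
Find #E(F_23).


For each x in F_23, count y with y^2 = x^3 + 10 x + 8 mod 23:
  x = 0: RHS = 8, y in [10, 13]  -> 2 point(s)
  x = 2: RHS = 13, y in [6, 17]  -> 2 point(s)
  x = 6: RHS = 8, y in [10, 13]  -> 2 point(s)
  x = 8: RHS = 2, y in [5, 18]  -> 2 point(s)
  x = 10: RHS = 4, y in [2, 21]  -> 2 point(s)
  x = 11: RHS = 0, y in [0]  -> 1 point(s)
  x = 12: RHS = 16, y in [4, 19]  -> 2 point(s)
  x = 13: RHS = 12, y in [9, 14]  -> 2 point(s)
  x = 16: RHS = 9, y in [3, 20]  -> 2 point(s)
  x = 17: RHS = 8, y in [10, 13]  -> 2 point(s)
  x = 21: RHS = 3, y in [7, 16]  -> 2 point(s)
Affine points: 21. Add the point at infinity: total = 22.

#E(F_23) = 22


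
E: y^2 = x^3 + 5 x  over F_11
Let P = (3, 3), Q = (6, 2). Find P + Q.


P != Q, so use the chord formula.
s = (y2 - y1) / (x2 - x1) = (10) / (3) mod 11 = 7
x3 = s^2 - x1 - x2 mod 11 = 7^2 - 3 - 6 = 7
y3 = s (x1 - x3) - y1 mod 11 = 7 * (3 - 7) - 3 = 2

P + Q = (7, 2)


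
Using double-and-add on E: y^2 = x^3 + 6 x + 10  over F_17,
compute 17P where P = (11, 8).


k = 17 = 10001_2 (binary, LSB first: 10001)
Double-and-add from P = (11, 8):
  bit 0 = 1: acc = O + (11, 8) = (11, 8)
  bit 1 = 0: acc unchanged = (11, 8)
  bit 2 = 0: acc unchanged = (11, 8)
  bit 3 = 0: acc unchanged = (11, 8)
  bit 4 = 1: acc = (11, 8) + (10, 4) = (12, 5)

17P = (12, 5)


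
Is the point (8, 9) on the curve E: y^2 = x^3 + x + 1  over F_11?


Check whether y^2 = x^3 + 1 x + 1 (mod 11) for (x, y) = (8, 9).
LHS: y^2 = 9^2 mod 11 = 4
RHS: x^3 + 1 x + 1 = 8^3 + 1*8 + 1 mod 11 = 4
LHS = RHS

Yes, on the curve


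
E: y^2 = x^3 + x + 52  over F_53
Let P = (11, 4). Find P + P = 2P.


Doubling: s = (3 x1^2 + a) / (2 y1)
s = (3*11^2 + 1) / (2*4) mod 53 = 19
x3 = s^2 - 2 x1 mod 53 = 19^2 - 2*11 = 21
y3 = s (x1 - x3) - y1 mod 53 = 19 * (11 - 21) - 4 = 18

2P = (21, 18)


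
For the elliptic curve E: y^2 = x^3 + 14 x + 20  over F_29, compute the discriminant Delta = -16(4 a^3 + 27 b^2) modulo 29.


4 a^3 + 27 b^2 = 4*14^3 + 27*20^2 = 10976 + 10800 = 21776
Delta = -16 * (21776) = -348416
Delta mod 29 = 19

Delta = 19 (mod 29)


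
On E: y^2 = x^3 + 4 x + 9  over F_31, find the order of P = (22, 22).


Compute successive multiples of P until we hit O:
  1P = (22, 22)
  2P = (7, 15)
  3P = (12, 24)
  4P = (2, 5)
  5P = (14, 22)
  6P = (26, 9)
  7P = (11, 12)
  8P = (6, 1)
  ... (continuing to 28P)
  28P = O

ord(P) = 28


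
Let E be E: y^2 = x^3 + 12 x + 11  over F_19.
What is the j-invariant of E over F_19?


Delta = -16(4 a^3 + 27 b^2) mod 19 = 4
-1728 * (4 a)^3 = -1728 * (4*12)^3 mod 19 = 12
j = 12 * 4^(-1) mod 19 = 3

j = 3 (mod 19)


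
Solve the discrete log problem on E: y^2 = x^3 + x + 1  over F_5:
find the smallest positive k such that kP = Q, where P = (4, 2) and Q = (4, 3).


Enumerate multiples of P until we hit Q = (4, 3):
  1P = (4, 2)
  2P = (3, 4)
  3P = (2, 4)
  4P = (0, 4)
  5P = (0, 1)
  6P = (2, 1)
  7P = (3, 1)
  8P = (4, 3)
Match found at i = 8.

k = 8


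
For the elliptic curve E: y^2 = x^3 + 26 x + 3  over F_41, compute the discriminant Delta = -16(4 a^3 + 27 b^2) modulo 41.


4 a^3 + 27 b^2 = 4*26^3 + 27*3^2 = 70304 + 243 = 70547
Delta = -16 * (70547) = -1128752
Delta mod 41 = 19

Delta = 19 (mod 41)


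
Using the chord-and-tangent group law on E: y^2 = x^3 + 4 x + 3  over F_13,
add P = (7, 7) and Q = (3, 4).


P != Q, so use the chord formula.
s = (y2 - y1) / (x2 - x1) = (10) / (9) mod 13 = 4
x3 = s^2 - x1 - x2 mod 13 = 4^2 - 7 - 3 = 6
y3 = s (x1 - x3) - y1 mod 13 = 4 * (7 - 6) - 7 = 10

P + Q = (6, 10)


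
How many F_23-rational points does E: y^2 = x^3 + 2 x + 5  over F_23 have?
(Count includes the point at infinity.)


For each x in F_23, count y with y^2 = x^3 + 2 x + 5 mod 23:
  x = 1: RHS = 8, y in [10, 13]  -> 2 point(s)
  x = 4: RHS = 8, y in [10, 13]  -> 2 point(s)
  x = 5: RHS = 2, y in [5, 18]  -> 2 point(s)
  x = 6: RHS = 3, y in [7, 16]  -> 2 point(s)
  x = 8: RHS = 4, y in [2, 21]  -> 2 point(s)
  x = 9: RHS = 16, y in [4, 19]  -> 2 point(s)
  x = 10: RHS = 13, y in [6, 17]  -> 2 point(s)
  x = 11: RHS = 1, y in [1, 22]  -> 2 point(s)
  x = 12: RHS = 9, y in [3, 20]  -> 2 point(s)
  x = 15: RHS = 6, y in [11, 12]  -> 2 point(s)
  x = 16: RHS = 16, y in [4, 19]  -> 2 point(s)
  x = 18: RHS = 8, y in [10, 13]  -> 2 point(s)
  x = 19: RHS = 2, y in [5, 18]  -> 2 point(s)
  x = 20: RHS = 18, y in [8, 15]  -> 2 point(s)
  x = 21: RHS = 16, y in [4, 19]  -> 2 point(s)
  x = 22: RHS = 2, y in [5, 18]  -> 2 point(s)
Affine points: 32. Add the point at infinity: total = 33.

#E(F_23) = 33


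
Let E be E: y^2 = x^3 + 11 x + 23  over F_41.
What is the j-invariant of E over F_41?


Delta = -16(4 a^3 + 27 b^2) mod 41 = 20
-1728 * (4 a)^3 = -1728 * (4*11)^3 mod 41 = 2
j = 2 * 20^(-1) mod 41 = 37

j = 37 (mod 41)


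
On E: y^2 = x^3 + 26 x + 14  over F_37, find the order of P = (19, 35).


Compute successive multiples of P until we hit O:
  1P = (19, 35)
  2P = (6, 33)
  3P = (21, 33)
  4P = (35, 18)
  5P = (10, 4)
  6P = (29, 21)
  7P = (25, 3)
  8P = (5, 26)
  ... (continuing to 40P)
  40P = O

ord(P) = 40


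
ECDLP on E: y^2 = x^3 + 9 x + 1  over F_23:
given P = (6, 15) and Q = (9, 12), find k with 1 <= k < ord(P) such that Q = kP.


Enumerate multiples of P until we hit Q = (9, 12):
  1P = (6, 15)
  2P = (20, 4)
  3P = (9, 12)
Match found at i = 3.

k = 3


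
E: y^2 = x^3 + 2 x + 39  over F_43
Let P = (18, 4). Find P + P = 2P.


Doubling: s = (3 x1^2 + a) / (2 y1)
s = (3*18^2 + 2) / (2*4) mod 43 = 25
x3 = s^2 - 2 x1 mod 43 = 25^2 - 2*18 = 30
y3 = s (x1 - x3) - y1 mod 43 = 25 * (18 - 30) - 4 = 40

2P = (30, 40)


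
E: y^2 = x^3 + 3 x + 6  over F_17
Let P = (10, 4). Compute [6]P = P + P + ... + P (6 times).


k = 6 = 110_2 (binary, LSB first: 011)
Double-and-add from P = (10, 4):
  bit 0 = 0: acc unchanged = O
  bit 1 = 1: acc = O + (16, 11) = (16, 11)
  bit 2 = 1: acc = (16, 11) + (15, 14) = (12, 11)

6P = (12, 11)


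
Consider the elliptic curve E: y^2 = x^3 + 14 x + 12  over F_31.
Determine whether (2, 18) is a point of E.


Check whether y^2 = x^3 + 14 x + 12 (mod 31) for (x, y) = (2, 18).
LHS: y^2 = 18^2 mod 31 = 14
RHS: x^3 + 14 x + 12 = 2^3 + 14*2 + 12 mod 31 = 17
LHS != RHS

No, not on the curve


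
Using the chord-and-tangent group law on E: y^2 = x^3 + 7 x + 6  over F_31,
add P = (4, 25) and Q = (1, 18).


P != Q, so use the chord formula.
s = (y2 - y1) / (x2 - x1) = (24) / (28) mod 31 = 23
x3 = s^2 - x1 - x2 mod 31 = 23^2 - 4 - 1 = 28
y3 = s (x1 - x3) - y1 mod 31 = 23 * (4 - 28) - 25 = 12

P + Q = (28, 12)


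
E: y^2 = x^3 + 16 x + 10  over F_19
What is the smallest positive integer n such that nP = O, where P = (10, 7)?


Compute successive multiples of P until we hit O:
  1P = (10, 7)
  2P = (4, 9)
  3P = (3, 16)
  4P = (3, 3)
  5P = (4, 10)
  6P = (10, 12)
  7P = O

ord(P) = 7


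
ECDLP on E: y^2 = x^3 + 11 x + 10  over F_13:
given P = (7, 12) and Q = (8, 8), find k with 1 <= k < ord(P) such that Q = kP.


Enumerate multiples of P until we hit Q = (8, 8):
  1P = (7, 12)
  2P = (0, 7)
  3P = (2, 12)
  4P = (4, 1)
  5P = (1, 10)
  6P = (8, 5)
  7P = (8, 8)
Match found at i = 7.

k = 7


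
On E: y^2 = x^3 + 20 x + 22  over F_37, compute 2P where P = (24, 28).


Doubling: s = (3 x1^2 + a) / (2 y1)
s = (3*24^2 + 20) / (2*28) mod 37 = 18
x3 = s^2 - 2 x1 mod 37 = 18^2 - 2*24 = 17
y3 = s (x1 - x3) - y1 mod 37 = 18 * (24 - 17) - 28 = 24

2P = (17, 24)


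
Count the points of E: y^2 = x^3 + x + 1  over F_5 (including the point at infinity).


For each x in F_5, count y with y^2 = x^3 + 1 x + 1 mod 5:
  x = 0: RHS = 1, y in [1, 4]  -> 2 point(s)
  x = 2: RHS = 1, y in [1, 4]  -> 2 point(s)
  x = 3: RHS = 1, y in [1, 4]  -> 2 point(s)
  x = 4: RHS = 4, y in [2, 3]  -> 2 point(s)
Affine points: 8. Add the point at infinity: total = 9.

#E(F_5) = 9


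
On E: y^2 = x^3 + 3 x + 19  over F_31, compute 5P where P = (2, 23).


k = 5 = 101_2 (binary, LSB first: 101)
Double-and-add from P = (2, 23):
  bit 0 = 1: acc = O + (2, 23) = (2, 23)
  bit 1 = 0: acc unchanged = (2, 23)
  bit 2 = 1: acc = (2, 23) + (11, 9) = (12, 27)

5P = (12, 27)


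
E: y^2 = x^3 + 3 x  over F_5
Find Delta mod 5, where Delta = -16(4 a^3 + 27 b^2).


4 a^3 + 27 b^2 = 4*3^3 + 27*0^2 = 108 + 0 = 108
Delta = -16 * (108) = -1728
Delta mod 5 = 2

Delta = 2 (mod 5)


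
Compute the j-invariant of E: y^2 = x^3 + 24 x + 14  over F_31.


Delta = -16(4 a^3 + 27 b^2) mod 31 = 24
-1728 * (4 a)^3 = -1728 * (4*24)^3 mod 31 = 30
j = 30 * 24^(-1) mod 31 = 9

j = 9 (mod 31)


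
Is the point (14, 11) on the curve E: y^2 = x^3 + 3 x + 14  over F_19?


Check whether y^2 = x^3 + 3 x + 14 (mod 19) for (x, y) = (14, 11).
LHS: y^2 = 11^2 mod 19 = 7
RHS: x^3 + 3 x + 14 = 14^3 + 3*14 + 14 mod 19 = 7
LHS = RHS

Yes, on the curve


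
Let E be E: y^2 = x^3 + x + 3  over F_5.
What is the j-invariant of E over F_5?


Delta = -16(4 a^3 + 27 b^2) mod 5 = 3
-1728 * (4 a)^3 = -1728 * (4*1)^3 mod 5 = 3
j = 3 * 3^(-1) mod 5 = 1

j = 1 (mod 5)


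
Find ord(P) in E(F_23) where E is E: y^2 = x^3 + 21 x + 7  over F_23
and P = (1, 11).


Compute successive multiples of P until we hit O:
  1P = (1, 11)
  2P = (22, 10)
  3P = (6, 21)
  4P = (20, 20)
  5P = (20, 3)
  6P = (6, 2)
  7P = (22, 13)
  8P = (1, 12)
  ... (continuing to 9P)
  9P = O

ord(P) = 9


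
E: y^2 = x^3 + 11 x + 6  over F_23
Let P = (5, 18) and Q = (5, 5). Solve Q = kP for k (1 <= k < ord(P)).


Enumerate multiples of P until we hit Q = (5, 5):
  1P = (5, 18)
  2P = (6, 9)
  3P = (1, 15)
  4P = (19, 6)
  5P = (11, 20)
  6P = (2, 6)
  7P = (9, 12)
  8P = (17, 0)
  9P = (9, 11)
  10P = (2, 17)
  11P = (11, 3)
  12P = (19, 17)
  13P = (1, 8)
  14P = (6, 14)
  15P = (5, 5)
Match found at i = 15.

k = 15


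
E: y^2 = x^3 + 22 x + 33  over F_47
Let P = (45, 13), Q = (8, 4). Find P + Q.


P != Q, so use the chord formula.
s = (y2 - y1) / (x2 - x1) = (38) / (10) mod 47 = 32
x3 = s^2 - x1 - x2 mod 47 = 32^2 - 45 - 8 = 31
y3 = s (x1 - x3) - y1 mod 47 = 32 * (45 - 31) - 13 = 12

P + Q = (31, 12)


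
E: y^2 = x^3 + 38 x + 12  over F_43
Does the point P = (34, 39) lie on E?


Check whether y^2 = x^3 + 38 x + 12 (mod 43) for (x, y) = (34, 39).
LHS: y^2 = 39^2 mod 43 = 16
RHS: x^3 + 38 x + 12 = 34^3 + 38*34 + 12 mod 43 = 16
LHS = RHS

Yes, on the curve


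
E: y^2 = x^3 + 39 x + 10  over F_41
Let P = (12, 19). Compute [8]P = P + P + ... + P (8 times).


k = 8 = 1000_2 (binary, LSB first: 0001)
Double-and-add from P = (12, 19):
  bit 0 = 0: acc unchanged = O
  bit 1 = 0: acc unchanged = O
  bit 2 = 0: acc unchanged = O
  bit 3 = 1: acc = O + (37, 6) = (37, 6)

8P = (37, 6)


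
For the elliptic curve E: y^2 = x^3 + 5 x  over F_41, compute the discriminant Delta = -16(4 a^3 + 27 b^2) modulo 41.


4 a^3 + 27 b^2 = 4*5^3 + 27*0^2 = 500 + 0 = 500
Delta = -16 * (500) = -8000
Delta mod 41 = 36

Delta = 36 (mod 41)


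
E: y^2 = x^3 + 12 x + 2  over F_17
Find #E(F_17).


For each x in F_17, count y with y^2 = x^3 + 12 x + 2 mod 17:
  x = 0: RHS = 2, y in [6, 11]  -> 2 point(s)
  x = 1: RHS = 15, y in [7, 10]  -> 2 point(s)
  x = 2: RHS = 0, y in [0]  -> 1 point(s)
  x = 5: RHS = 0, y in [0]  -> 1 point(s)
  x = 6: RHS = 1, y in [1, 16]  -> 2 point(s)
  x = 7: RHS = 4, y in [2, 15]  -> 2 point(s)
  x = 8: RHS = 15, y in [7, 10]  -> 2 point(s)
  x = 10: RHS = 0, y in [0]  -> 1 point(s)
  x = 12: RHS = 4, y in [2, 15]  -> 2 point(s)
  x = 13: RHS = 9, y in [3, 14]  -> 2 point(s)
  x = 15: RHS = 4, y in [2, 15]  -> 2 point(s)
Affine points: 19. Add the point at infinity: total = 20.

#E(F_17) = 20


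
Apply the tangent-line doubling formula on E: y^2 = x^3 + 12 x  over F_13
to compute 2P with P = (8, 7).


Doubling: s = (3 x1^2 + a) / (2 y1)
s = (3*8^2 + 12) / (2*7) mod 13 = 9
x3 = s^2 - 2 x1 mod 13 = 9^2 - 2*8 = 0
y3 = s (x1 - x3) - y1 mod 13 = 9 * (8 - 0) - 7 = 0

2P = (0, 0)


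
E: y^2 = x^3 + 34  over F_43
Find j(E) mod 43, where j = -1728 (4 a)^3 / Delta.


Delta = -16(4 a^3 + 27 b^2) mod 43 = 10
-1728 * (4 a)^3 = -1728 * (4*0)^3 mod 43 = 0
j = 0 * 10^(-1) mod 43 = 0

j = 0 (mod 43)


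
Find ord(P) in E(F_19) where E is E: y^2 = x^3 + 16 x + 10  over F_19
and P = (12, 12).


Compute successive multiples of P until we hit O:
  1P = (12, 12)
  2P = (12, 7)
  3P = O

ord(P) = 3


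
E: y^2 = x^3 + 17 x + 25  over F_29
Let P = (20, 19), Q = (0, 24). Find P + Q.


P != Q, so use the chord formula.
s = (y2 - y1) / (x2 - x1) = (5) / (9) mod 29 = 7
x3 = s^2 - x1 - x2 mod 29 = 7^2 - 20 - 0 = 0
y3 = s (x1 - x3) - y1 mod 29 = 7 * (20 - 0) - 19 = 5

P + Q = (0, 5)


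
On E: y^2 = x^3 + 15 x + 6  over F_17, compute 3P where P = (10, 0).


k = 3 = 11_2 (binary, LSB first: 11)
Double-and-add from P = (10, 0):
  bit 0 = 1: acc = O + (10, 0) = (10, 0)
  bit 1 = 1: acc = (10, 0) + O = (10, 0)

3P = (10, 0)


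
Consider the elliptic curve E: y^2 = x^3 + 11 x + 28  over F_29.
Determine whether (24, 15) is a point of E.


Check whether y^2 = x^3 + 11 x + 28 (mod 29) for (x, y) = (24, 15).
LHS: y^2 = 15^2 mod 29 = 22
RHS: x^3 + 11 x + 28 = 24^3 + 11*24 + 28 mod 29 = 22
LHS = RHS

Yes, on the curve


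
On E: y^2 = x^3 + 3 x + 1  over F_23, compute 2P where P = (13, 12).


Doubling: s = (3 x1^2 + a) / (2 y1)
s = (3*13^2 + 3) / (2*12) mod 23 = 4
x3 = s^2 - 2 x1 mod 23 = 4^2 - 2*13 = 13
y3 = s (x1 - x3) - y1 mod 23 = 4 * (13 - 13) - 12 = 11

2P = (13, 11)


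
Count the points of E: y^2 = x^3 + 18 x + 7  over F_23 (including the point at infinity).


For each x in F_23, count y with y^2 = x^3 + 18 x + 7 mod 23:
  x = 1: RHS = 3, y in [7, 16]  -> 2 point(s)
  x = 6: RHS = 9, y in [3, 20]  -> 2 point(s)
  x = 7: RHS = 16, y in [4, 19]  -> 2 point(s)
  x = 9: RHS = 1, y in [1, 22]  -> 2 point(s)
  x = 11: RHS = 18, y in [8, 15]  -> 2 point(s)
  x = 13: RHS = 0, y in [0]  -> 1 point(s)
  x = 14: RHS = 13, y in [6, 17]  -> 2 point(s)
  x = 15: RHS = 18, y in [8, 15]  -> 2 point(s)
  x = 19: RHS = 9, y in [3, 20]  -> 2 point(s)
  x = 20: RHS = 18, y in [8, 15]  -> 2 point(s)
  x = 21: RHS = 9, y in [3, 20]  -> 2 point(s)
Affine points: 21. Add the point at infinity: total = 22.

#E(F_23) = 22


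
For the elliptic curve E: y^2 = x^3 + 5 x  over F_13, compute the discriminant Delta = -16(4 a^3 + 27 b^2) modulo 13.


4 a^3 + 27 b^2 = 4*5^3 + 27*0^2 = 500 + 0 = 500
Delta = -16 * (500) = -8000
Delta mod 13 = 8

Delta = 8 (mod 13)


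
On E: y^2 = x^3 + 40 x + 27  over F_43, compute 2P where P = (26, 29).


Doubling: s = (3 x1^2 + a) / (2 y1)
s = (3*26^2 + 40) / (2*29) mod 43 = 6
x3 = s^2 - 2 x1 mod 43 = 6^2 - 2*26 = 27
y3 = s (x1 - x3) - y1 mod 43 = 6 * (26 - 27) - 29 = 8

2P = (27, 8)


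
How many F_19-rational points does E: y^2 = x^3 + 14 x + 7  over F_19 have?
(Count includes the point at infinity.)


For each x in F_19, count y with y^2 = x^3 + 14 x + 7 mod 19:
  x = 0: RHS = 7, y in [8, 11]  -> 2 point(s)
  x = 2: RHS = 5, y in [9, 10]  -> 2 point(s)
  x = 3: RHS = 0, y in [0]  -> 1 point(s)
  x = 7: RHS = 11, y in [7, 12]  -> 2 point(s)
  x = 8: RHS = 4, y in [2, 17]  -> 2 point(s)
  x = 9: RHS = 7, y in [8, 11]  -> 2 point(s)
  x = 10: RHS = 7, y in [8, 11]  -> 2 point(s)
  x = 13: RHS = 11, y in [7, 12]  -> 2 point(s)
  x = 15: RHS = 1, y in [1, 18]  -> 2 point(s)
  x = 17: RHS = 9, y in [3, 16]  -> 2 point(s)
  x = 18: RHS = 11, y in [7, 12]  -> 2 point(s)
Affine points: 21. Add the point at infinity: total = 22.

#E(F_19) = 22


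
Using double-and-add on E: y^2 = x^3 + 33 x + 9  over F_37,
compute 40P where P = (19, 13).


k = 40 = 101000_2 (binary, LSB first: 000101)
Double-and-add from P = (19, 13):
  bit 0 = 0: acc unchanged = O
  bit 1 = 0: acc unchanged = O
  bit 2 = 0: acc unchanged = O
  bit 3 = 1: acc = O + (24, 26) = (24, 26)
  bit 4 = 0: acc unchanged = (24, 26)
  bit 5 = 1: acc = (24, 26) + (20, 23) = (19, 24)

40P = (19, 24)


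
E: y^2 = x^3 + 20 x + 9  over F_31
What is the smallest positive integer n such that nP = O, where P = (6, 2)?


Compute successive multiples of P until we hit O:
  1P = (6, 2)
  2P = (20, 15)
  3P = (25, 18)
  4P = (19, 5)
  5P = (0, 28)
  6P = (30, 9)
  7P = (27, 19)
  8P = (26, 1)
  ... (continuing to 28P)
  28P = O

ord(P) = 28


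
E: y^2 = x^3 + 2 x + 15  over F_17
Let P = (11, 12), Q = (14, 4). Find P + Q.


P != Q, so use the chord formula.
s = (y2 - y1) / (x2 - x1) = (9) / (3) mod 17 = 3
x3 = s^2 - x1 - x2 mod 17 = 3^2 - 11 - 14 = 1
y3 = s (x1 - x3) - y1 mod 17 = 3 * (11 - 1) - 12 = 1

P + Q = (1, 1)


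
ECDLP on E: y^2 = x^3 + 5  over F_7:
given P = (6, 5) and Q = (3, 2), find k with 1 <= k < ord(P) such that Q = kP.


Enumerate multiples of P until we hit Q = (3, 2):
  1P = (6, 5)
  2P = (3, 5)
  3P = (5, 2)
  4P = (5, 5)
  5P = (3, 2)
Match found at i = 5.

k = 5


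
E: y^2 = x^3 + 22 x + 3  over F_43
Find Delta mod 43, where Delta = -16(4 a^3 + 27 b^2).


4 a^3 + 27 b^2 = 4*22^3 + 27*3^2 = 42592 + 243 = 42835
Delta = -16 * (42835) = -685360
Delta mod 43 = 17

Delta = 17 (mod 43)


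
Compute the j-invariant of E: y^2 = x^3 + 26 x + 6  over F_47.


Delta = -16(4 a^3 + 27 b^2) mod 47 = 39
-1728 * (4 a)^3 = -1728 * (4*26)^3 mod 47 = 2
j = 2 * 39^(-1) mod 47 = 35

j = 35 (mod 47)


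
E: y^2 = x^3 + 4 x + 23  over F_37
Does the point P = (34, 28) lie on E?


Check whether y^2 = x^3 + 4 x + 23 (mod 37) for (x, y) = (34, 28).
LHS: y^2 = 28^2 mod 37 = 7
RHS: x^3 + 4 x + 23 = 34^3 + 4*34 + 23 mod 37 = 21
LHS != RHS

No, not on the curve


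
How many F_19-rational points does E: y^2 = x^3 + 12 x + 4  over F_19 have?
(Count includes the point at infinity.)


For each x in F_19, count y with y^2 = x^3 + 12 x + 4 mod 19:
  x = 0: RHS = 4, y in [2, 17]  -> 2 point(s)
  x = 1: RHS = 17, y in [6, 13]  -> 2 point(s)
  x = 2: RHS = 17, y in [6, 13]  -> 2 point(s)
  x = 6: RHS = 7, y in [8, 11]  -> 2 point(s)
  x = 8: RHS = 4, y in [2, 17]  -> 2 point(s)
  x = 9: RHS = 5, y in [9, 10]  -> 2 point(s)
  x = 11: RHS = 4, y in [2, 17]  -> 2 point(s)
  x = 13: RHS = 1, y in [1, 18]  -> 2 point(s)
  x = 14: RHS = 9, y in [3, 16]  -> 2 point(s)
  x = 15: RHS = 6, y in [5, 14]  -> 2 point(s)
  x = 16: RHS = 17, y in [6, 13]  -> 2 point(s)
Affine points: 22. Add the point at infinity: total = 23.

#E(F_19) = 23


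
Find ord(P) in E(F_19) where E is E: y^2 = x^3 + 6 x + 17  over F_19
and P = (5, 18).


Compute successive multiples of P until we hit O:
  1P = (5, 18)
  2P = (1, 10)
  3P = (17, 15)
  4P = (3, 10)
  5P = (8, 8)
  6P = (15, 9)
  7P = (0, 6)
  8P = (0, 13)
  ... (continuing to 15P)
  15P = O

ord(P) = 15


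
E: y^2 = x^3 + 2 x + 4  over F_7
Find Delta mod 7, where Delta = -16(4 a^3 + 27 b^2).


4 a^3 + 27 b^2 = 4*2^3 + 27*4^2 = 32 + 432 = 464
Delta = -16 * (464) = -7424
Delta mod 7 = 3

Delta = 3 (mod 7)


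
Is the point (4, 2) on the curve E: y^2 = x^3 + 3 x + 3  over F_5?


Check whether y^2 = x^3 + 3 x + 3 (mod 5) for (x, y) = (4, 2).
LHS: y^2 = 2^2 mod 5 = 4
RHS: x^3 + 3 x + 3 = 4^3 + 3*4 + 3 mod 5 = 4
LHS = RHS

Yes, on the curve


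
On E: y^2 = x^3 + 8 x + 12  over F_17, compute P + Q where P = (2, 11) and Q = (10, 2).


P != Q, so use the chord formula.
s = (y2 - y1) / (x2 - x1) = (8) / (8) mod 17 = 1
x3 = s^2 - x1 - x2 mod 17 = 1^2 - 2 - 10 = 6
y3 = s (x1 - x3) - y1 mod 17 = 1 * (2 - 6) - 11 = 2

P + Q = (6, 2)


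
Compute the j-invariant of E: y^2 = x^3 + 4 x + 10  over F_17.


Delta = -16(4 a^3 + 27 b^2) mod 17 = 15
-1728 * (4 a)^3 = -1728 * (4*4)^3 mod 17 = 11
j = 11 * 15^(-1) mod 17 = 3

j = 3 (mod 17)


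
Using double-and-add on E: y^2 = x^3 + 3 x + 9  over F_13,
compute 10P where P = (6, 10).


k = 10 = 1010_2 (binary, LSB first: 0101)
Double-and-add from P = (6, 10):
  bit 0 = 0: acc unchanged = O
  bit 1 = 1: acc = O + (2, 7) = (2, 7)
  bit 2 = 0: acc unchanged = (2, 7)
  bit 3 = 1: acc = (2, 7) + (10, 8) = (0, 3)

10P = (0, 3)


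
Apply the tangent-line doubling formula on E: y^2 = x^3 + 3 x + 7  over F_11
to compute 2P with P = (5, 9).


Doubling: s = (3 x1^2 + a) / (2 y1)
s = (3*5^2 + 3) / (2*9) mod 11 = 8
x3 = s^2 - 2 x1 mod 11 = 8^2 - 2*5 = 10
y3 = s (x1 - x3) - y1 mod 11 = 8 * (5 - 10) - 9 = 6

2P = (10, 6)


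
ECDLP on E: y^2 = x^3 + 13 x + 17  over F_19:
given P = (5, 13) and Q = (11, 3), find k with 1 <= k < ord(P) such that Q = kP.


Enumerate multiples of P until we hit Q = (11, 3):
  1P = (5, 13)
  2P = (10, 11)
  3P = (11, 16)
  4P = (8, 14)
  5P = (4, 0)
  6P = (8, 5)
  7P = (11, 3)
Match found at i = 7.

k = 7


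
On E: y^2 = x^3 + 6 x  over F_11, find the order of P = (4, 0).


Compute successive multiples of P until we hit O:
  1P = (4, 0)
  2P = O

ord(P) = 2


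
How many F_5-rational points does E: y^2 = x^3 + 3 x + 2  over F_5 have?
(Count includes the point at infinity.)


For each x in F_5, count y with y^2 = x^3 + 3 x + 2 mod 5:
  x = 1: RHS = 1, y in [1, 4]  -> 2 point(s)
  x = 2: RHS = 1, y in [1, 4]  -> 2 point(s)
Affine points: 4. Add the point at infinity: total = 5.

#E(F_5) = 5


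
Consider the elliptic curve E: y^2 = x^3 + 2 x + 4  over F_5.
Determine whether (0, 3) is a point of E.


Check whether y^2 = x^3 + 2 x + 4 (mod 5) for (x, y) = (0, 3).
LHS: y^2 = 3^2 mod 5 = 4
RHS: x^3 + 2 x + 4 = 0^3 + 2*0 + 4 mod 5 = 4
LHS = RHS

Yes, on the curve


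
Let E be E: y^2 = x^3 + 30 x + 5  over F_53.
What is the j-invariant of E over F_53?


Delta = -16(4 a^3 + 27 b^2) mod 53 = 24
-1728 * (4 a)^3 = -1728 * (4*30)^3 mod 53 = 13
j = 13 * 24^(-1) mod 53 = 16

j = 16 (mod 53)


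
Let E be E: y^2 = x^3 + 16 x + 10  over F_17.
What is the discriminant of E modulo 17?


4 a^3 + 27 b^2 = 4*16^3 + 27*10^2 = 16384 + 2700 = 19084
Delta = -16 * (19084) = -305344
Delta mod 17 = 10

Delta = 10 (mod 17)


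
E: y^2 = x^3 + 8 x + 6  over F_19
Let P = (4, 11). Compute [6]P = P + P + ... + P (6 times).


k = 6 = 110_2 (binary, LSB first: 011)
Double-and-add from P = (4, 11):
  bit 0 = 0: acc unchanged = O
  bit 1 = 1: acc = O + (9, 16) = (9, 16)
  bit 2 = 1: acc = (9, 16) + (12, 5) = (3, 0)

6P = (3, 0)


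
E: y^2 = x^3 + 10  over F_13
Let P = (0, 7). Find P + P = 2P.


Doubling: s = (3 x1^2 + a) / (2 y1)
s = (3*0^2 + 0) / (2*7) mod 13 = 0
x3 = s^2 - 2 x1 mod 13 = 0^2 - 2*0 = 0
y3 = s (x1 - x3) - y1 mod 13 = 0 * (0 - 0) - 7 = 6

2P = (0, 6)


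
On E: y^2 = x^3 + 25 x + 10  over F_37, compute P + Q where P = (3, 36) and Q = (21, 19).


P != Q, so use the chord formula.
s = (y2 - y1) / (x2 - x1) = (20) / (18) mod 37 = 34
x3 = s^2 - x1 - x2 mod 37 = 34^2 - 3 - 21 = 22
y3 = s (x1 - x3) - y1 mod 37 = 34 * (3 - 22) - 36 = 21

P + Q = (22, 21)


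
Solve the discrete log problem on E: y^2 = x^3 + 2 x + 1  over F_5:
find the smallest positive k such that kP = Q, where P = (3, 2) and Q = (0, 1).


Enumerate multiples of P until we hit Q = (0, 1):
  1P = (3, 2)
  2P = (0, 1)
Match found at i = 2.

k = 2


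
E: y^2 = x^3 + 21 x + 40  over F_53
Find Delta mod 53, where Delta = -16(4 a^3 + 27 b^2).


4 a^3 + 27 b^2 = 4*21^3 + 27*40^2 = 37044 + 43200 = 80244
Delta = -16 * (80244) = -1283904
Delta mod 53 = 21

Delta = 21 (mod 53)


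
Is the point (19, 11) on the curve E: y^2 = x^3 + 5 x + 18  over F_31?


Check whether y^2 = x^3 + 5 x + 18 (mod 31) for (x, y) = (19, 11).
LHS: y^2 = 11^2 mod 31 = 28
RHS: x^3 + 5 x + 18 = 19^3 + 5*19 + 18 mod 31 = 28
LHS = RHS

Yes, on the curve


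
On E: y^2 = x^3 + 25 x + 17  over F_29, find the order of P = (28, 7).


Compute successive multiples of P until we hit O:
  1P = (28, 7)
  2P = (6, 8)
  3P = (11, 12)
  4P = (23, 12)
  5P = (8, 2)
  6P = (13, 4)
  7P = (24, 17)
  8P = (5, 8)
  ... (continuing to 29P)
  29P = O

ord(P) = 29


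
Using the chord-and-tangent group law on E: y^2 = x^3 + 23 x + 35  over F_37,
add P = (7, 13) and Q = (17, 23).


P != Q, so use the chord formula.
s = (y2 - y1) / (x2 - x1) = (10) / (10) mod 37 = 1
x3 = s^2 - x1 - x2 mod 37 = 1^2 - 7 - 17 = 14
y3 = s (x1 - x3) - y1 mod 37 = 1 * (7 - 14) - 13 = 17

P + Q = (14, 17)


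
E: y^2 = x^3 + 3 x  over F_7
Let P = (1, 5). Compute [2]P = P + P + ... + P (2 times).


k = 2 = 10_2 (binary, LSB first: 01)
Double-and-add from P = (1, 5):
  bit 0 = 0: acc unchanged = O
  bit 1 = 1: acc = O + (2, 0) = (2, 0)

2P = (2, 0)


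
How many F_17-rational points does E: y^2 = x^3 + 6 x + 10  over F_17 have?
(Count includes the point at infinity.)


For each x in F_17, count y with y^2 = x^3 + 6 x + 10 mod 17:
  x = 1: RHS = 0, y in [0]  -> 1 point(s)
  x = 2: RHS = 13, y in [8, 9]  -> 2 point(s)
  x = 3: RHS = 4, y in [2, 15]  -> 2 point(s)
  x = 4: RHS = 13, y in [8, 9]  -> 2 point(s)
  x = 7: RHS = 4, y in [2, 15]  -> 2 point(s)
  x = 8: RHS = 9, y in [3, 14]  -> 2 point(s)
  x = 10: RHS = 16, y in [4, 13]  -> 2 point(s)
  x = 11: RHS = 13, y in [8, 9]  -> 2 point(s)
  x = 12: RHS = 8, y in [5, 12]  -> 2 point(s)
  x = 14: RHS = 16, y in [4, 13]  -> 2 point(s)
Affine points: 19. Add the point at infinity: total = 20.

#E(F_17) = 20


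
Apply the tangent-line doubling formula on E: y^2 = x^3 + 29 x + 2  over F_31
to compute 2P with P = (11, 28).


Doubling: s = (3 x1^2 + a) / (2 y1)
s = (3*11^2 + 29) / (2*28) mod 31 = 7
x3 = s^2 - 2 x1 mod 31 = 7^2 - 2*11 = 27
y3 = s (x1 - x3) - y1 mod 31 = 7 * (11 - 27) - 28 = 15

2P = (27, 15)


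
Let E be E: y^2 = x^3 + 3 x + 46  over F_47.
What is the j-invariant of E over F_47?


Delta = -16(4 a^3 + 27 b^2) mod 47 = 2
-1728 * (4 a)^3 = -1728 * (4*3)^3 mod 47 = 20
j = 20 * 2^(-1) mod 47 = 10

j = 10 (mod 47)


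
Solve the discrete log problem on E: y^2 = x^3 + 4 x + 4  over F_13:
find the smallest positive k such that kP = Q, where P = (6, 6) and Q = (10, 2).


Enumerate multiples of P until we hit Q = (10, 2):
  1P = (6, 6)
  2P = (0, 11)
  3P = (3, 11)
  4P = (1, 3)
  5P = (10, 2)
Match found at i = 5.

k = 5


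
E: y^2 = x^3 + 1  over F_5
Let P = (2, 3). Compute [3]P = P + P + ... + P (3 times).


k = 3 = 11_2 (binary, LSB first: 11)
Double-and-add from P = (2, 3):
  bit 0 = 1: acc = O + (2, 3) = (2, 3)
  bit 1 = 1: acc = (2, 3) + (0, 1) = (4, 0)

3P = (4, 0)


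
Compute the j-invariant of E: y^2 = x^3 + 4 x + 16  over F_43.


Delta = -16(4 a^3 + 27 b^2) mod 43 = 36
-1728 * (4 a)^3 = -1728 * (4*4)^3 mod 43 = 41
j = 41 * 36^(-1) mod 43 = 31

j = 31 (mod 43)


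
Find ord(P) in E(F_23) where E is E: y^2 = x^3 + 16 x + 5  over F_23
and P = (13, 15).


Compute successive multiples of P until we hit O:
  1P = (13, 15)
  2P = (9, 21)
  3P = (9, 2)
  4P = (13, 8)
  5P = O

ord(P) = 5


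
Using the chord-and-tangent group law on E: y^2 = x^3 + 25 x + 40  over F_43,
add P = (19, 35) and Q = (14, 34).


P != Q, so use the chord formula.
s = (y2 - y1) / (x2 - x1) = (42) / (38) mod 43 = 26
x3 = s^2 - x1 - x2 mod 43 = 26^2 - 19 - 14 = 41
y3 = s (x1 - x3) - y1 mod 43 = 26 * (19 - 41) - 35 = 38

P + Q = (41, 38)


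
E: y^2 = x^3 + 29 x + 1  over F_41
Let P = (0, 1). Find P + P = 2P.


Doubling: s = (3 x1^2 + a) / (2 y1)
s = (3*0^2 + 29) / (2*1) mod 41 = 35
x3 = s^2 - 2 x1 mod 41 = 35^2 - 2*0 = 36
y3 = s (x1 - x3) - y1 mod 41 = 35 * (0 - 36) - 1 = 10

2P = (36, 10)


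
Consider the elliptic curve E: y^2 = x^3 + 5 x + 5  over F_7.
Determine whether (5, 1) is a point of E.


Check whether y^2 = x^3 + 5 x + 5 (mod 7) for (x, y) = (5, 1).
LHS: y^2 = 1^2 mod 7 = 1
RHS: x^3 + 5 x + 5 = 5^3 + 5*5 + 5 mod 7 = 1
LHS = RHS

Yes, on the curve


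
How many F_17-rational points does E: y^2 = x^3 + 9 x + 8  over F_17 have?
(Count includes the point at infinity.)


For each x in F_17, count y with y^2 = x^3 + 9 x + 8 mod 17:
  x = 0: RHS = 8, y in [5, 12]  -> 2 point(s)
  x = 1: RHS = 1, y in [1, 16]  -> 2 point(s)
  x = 2: RHS = 0, y in [0]  -> 1 point(s)
  x = 5: RHS = 8, y in [5, 12]  -> 2 point(s)
  x = 9: RHS = 2, y in [6, 11]  -> 2 point(s)
  x = 12: RHS = 8, y in [5, 12]  -> 2 point(s)
  x = 15: RHS = 16, y in [4, 13]  -> 2 point(s)
  x = 16: RHS = 15, y in [7, 10]  -> 2 point(s)
Affine points: 15. Add the point at infinity: total = 16.

#E(F_17) = 16


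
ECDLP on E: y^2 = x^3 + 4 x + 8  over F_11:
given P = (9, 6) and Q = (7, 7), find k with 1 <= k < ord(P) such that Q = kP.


Enumerate multiples of P until we hit Q = (7, 7):
  1P = (9, 6)
  2P = (7, 4)
  3P = (7, 7)
Match found at i = 3.

k = 3


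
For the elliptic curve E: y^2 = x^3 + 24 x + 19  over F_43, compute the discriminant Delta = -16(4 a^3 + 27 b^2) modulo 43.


4 a^3 + 27 b^2 = 4*24^3 + 27*19^2 = 55296 + 9747 = 65043
Delta = -16 * (65043) = -1040688
Delta mod 43 = 41

Delta = 41 (mod 43)
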